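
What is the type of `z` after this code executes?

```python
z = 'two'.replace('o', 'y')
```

str.replace() returns str

str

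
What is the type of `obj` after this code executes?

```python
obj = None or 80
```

'or' with None returns the other value (80, int)

int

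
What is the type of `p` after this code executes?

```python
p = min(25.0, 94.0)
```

min() of floats returns float

float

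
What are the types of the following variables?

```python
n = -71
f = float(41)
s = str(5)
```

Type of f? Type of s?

f is float; s is str

float, str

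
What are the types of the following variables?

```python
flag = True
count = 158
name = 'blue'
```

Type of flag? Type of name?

flag is bool; name is str

bool, str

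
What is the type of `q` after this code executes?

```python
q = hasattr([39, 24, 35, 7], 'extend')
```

hasattr() returns bool

bool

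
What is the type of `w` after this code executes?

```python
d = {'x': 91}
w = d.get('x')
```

dict.get() returns the value (int) when key is found

int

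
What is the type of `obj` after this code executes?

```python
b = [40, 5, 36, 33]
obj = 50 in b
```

'in' operator returns bool

bool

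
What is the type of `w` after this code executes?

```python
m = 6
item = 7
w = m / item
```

int / int always returns float in Python 3 (6 / 7 = 0.857143)

float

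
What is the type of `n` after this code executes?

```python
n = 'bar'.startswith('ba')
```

str.startswith() returns bool

bool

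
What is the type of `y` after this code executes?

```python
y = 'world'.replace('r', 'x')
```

str.replace() returns str

str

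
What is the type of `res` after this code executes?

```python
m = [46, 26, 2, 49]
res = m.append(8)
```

list.append() returns None (mutates in place)

NoneType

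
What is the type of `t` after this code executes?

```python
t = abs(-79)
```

abs() of int returns int

int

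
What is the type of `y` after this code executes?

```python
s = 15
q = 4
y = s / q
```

int / int always returns float in Python 3 (15 / 4 = 3.75)

float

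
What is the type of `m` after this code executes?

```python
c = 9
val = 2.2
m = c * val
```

int * float returns float (9 * 2.2 = 19.8)

float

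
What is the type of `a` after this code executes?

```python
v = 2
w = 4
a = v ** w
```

int ** positive int returns int (2 ** 4 = 16)

int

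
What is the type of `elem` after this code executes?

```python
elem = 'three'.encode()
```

str.encode() returns bytes

bytes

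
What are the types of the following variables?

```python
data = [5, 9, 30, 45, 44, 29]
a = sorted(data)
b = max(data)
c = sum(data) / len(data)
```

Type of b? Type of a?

max of ints returns int; sorted() returns list

int, list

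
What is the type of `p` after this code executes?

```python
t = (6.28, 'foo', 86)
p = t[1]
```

Index 1 of tuple is 'foo' which is str

str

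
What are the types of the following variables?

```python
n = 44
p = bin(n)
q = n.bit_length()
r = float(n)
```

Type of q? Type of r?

int.bit_length() returns int; float() returns float

int, float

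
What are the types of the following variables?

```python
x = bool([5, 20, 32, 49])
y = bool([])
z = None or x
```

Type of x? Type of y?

bool() returns bool; bool() returns bool

bool, bool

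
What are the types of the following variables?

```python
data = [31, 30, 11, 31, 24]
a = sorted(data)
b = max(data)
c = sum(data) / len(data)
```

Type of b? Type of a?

max of ints returns int; sorted() returns list

int, list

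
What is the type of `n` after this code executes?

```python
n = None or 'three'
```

'or' with None returns the other value ('three', str)

str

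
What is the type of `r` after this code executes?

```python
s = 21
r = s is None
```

'is' comparison returns bool

bool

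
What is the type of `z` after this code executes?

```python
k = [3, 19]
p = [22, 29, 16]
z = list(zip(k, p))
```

list(zip(...)) returns a list of tuples

list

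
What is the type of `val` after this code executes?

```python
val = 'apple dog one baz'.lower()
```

str.lower() returns str

str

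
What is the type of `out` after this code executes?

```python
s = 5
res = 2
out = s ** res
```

int ** positive int returns int (5 ** 2 = 25)

int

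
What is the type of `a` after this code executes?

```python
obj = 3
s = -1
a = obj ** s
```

int ** negative int returns float

float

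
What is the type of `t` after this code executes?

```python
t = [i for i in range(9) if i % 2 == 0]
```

A list comprehension [...] produces a list

list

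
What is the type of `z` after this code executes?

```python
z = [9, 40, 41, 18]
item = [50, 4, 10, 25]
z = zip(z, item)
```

zip() returns a zip iterator object

zip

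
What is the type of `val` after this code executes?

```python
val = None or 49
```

'or' with None returns the other value (49, int)

int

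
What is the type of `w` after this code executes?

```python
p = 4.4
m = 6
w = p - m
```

float - int returns float (4.4 - 6 = -1.6)

float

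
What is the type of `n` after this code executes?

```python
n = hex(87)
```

hex() returns str representation

str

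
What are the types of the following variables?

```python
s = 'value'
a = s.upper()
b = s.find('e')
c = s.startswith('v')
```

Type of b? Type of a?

str.find() returns int; str.upper() returns str

int, str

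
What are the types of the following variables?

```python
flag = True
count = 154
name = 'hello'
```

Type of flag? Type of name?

flag is bool; name is str

bool, str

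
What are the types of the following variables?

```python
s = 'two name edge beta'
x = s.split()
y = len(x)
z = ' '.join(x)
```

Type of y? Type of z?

len() returns int; str.join() returns str

int, str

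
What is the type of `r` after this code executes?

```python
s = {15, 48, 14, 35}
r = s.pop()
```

Popping from a set of ints returns int

int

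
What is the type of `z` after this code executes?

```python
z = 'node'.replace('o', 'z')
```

str.replace() returns str

str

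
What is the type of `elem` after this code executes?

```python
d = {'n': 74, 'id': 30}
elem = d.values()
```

.values() returns a dict_values view object

dict_values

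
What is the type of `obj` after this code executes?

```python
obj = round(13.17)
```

round() with no ndigits arg returns int

int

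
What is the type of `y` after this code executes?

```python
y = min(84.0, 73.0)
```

min() of floats returns float

float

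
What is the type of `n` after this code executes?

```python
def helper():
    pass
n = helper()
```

A function with no return statement returns None

NoneType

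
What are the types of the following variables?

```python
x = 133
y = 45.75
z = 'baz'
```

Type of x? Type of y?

x is int; y is float

int, float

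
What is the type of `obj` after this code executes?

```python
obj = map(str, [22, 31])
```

map() returns a map iterator object

map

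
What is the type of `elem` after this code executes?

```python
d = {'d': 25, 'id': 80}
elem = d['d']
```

Accessing dict[str, int] with key 'd' returns int value 25

int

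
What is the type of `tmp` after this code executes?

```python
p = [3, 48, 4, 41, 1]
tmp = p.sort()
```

list.sort() returns None (sorts in place)

NoneType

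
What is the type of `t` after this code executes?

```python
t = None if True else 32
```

Ternary: condition is True, if branch (None) taken → NoneType

NoneType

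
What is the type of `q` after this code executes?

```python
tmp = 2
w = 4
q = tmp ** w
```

int ** positive int returns int (2 ** 4 = 16)

int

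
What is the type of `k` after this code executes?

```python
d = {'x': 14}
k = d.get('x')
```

dict.get() returns the value (int) when key is found

int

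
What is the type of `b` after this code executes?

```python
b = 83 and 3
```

'and' returns the last value when all truthy (3, which is int)

int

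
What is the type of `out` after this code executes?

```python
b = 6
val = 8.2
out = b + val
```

int + float returns float (6 + 8.2 = 14.2)

float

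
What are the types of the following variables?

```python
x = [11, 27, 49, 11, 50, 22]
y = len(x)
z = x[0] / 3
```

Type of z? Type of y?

int / int returns float; len() returns int

float, int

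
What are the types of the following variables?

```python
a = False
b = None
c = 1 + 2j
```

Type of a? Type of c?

a is bool; c is complex

bool, complex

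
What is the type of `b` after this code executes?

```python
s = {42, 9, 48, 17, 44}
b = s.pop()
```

Popping from a set of ints returns int

int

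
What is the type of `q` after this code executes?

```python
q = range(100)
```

range() returns a range object

range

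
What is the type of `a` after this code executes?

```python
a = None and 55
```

'and' returns first falsy value (None)

NoneType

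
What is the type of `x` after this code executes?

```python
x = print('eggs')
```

print() returns None

NoneType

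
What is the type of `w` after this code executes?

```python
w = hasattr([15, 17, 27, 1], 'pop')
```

hasattr() returns bool

bool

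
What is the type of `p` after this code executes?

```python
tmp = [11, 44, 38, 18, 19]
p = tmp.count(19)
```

list.count() returns int

int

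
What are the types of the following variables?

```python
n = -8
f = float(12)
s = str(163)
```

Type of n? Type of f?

n is int; f is float

int, float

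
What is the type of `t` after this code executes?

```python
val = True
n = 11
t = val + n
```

bool + int returns int (True is 1, so 1 + 11 = 12)

int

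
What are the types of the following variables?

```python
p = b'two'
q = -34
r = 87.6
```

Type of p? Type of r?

p is bytes; r is float

bytes, float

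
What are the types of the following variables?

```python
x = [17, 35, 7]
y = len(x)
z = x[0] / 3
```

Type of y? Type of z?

len() returns int; int / int returns float

int, float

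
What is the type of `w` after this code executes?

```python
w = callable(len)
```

callable() returns bool

bool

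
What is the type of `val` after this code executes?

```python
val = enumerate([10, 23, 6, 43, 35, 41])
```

enumerate() returns an enumerate iterator object

enumerate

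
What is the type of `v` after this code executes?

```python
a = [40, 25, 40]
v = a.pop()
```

list.pop() returns the popped element (int here)

int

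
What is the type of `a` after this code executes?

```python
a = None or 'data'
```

'or' with None returns the other value ('data', str)

str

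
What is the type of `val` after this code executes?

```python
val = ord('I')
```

ord() returns int (Unicode code point)

int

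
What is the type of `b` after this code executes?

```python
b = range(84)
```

range() returns a range object

range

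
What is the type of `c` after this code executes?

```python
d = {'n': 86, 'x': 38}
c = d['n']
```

Accessing dict[str, int] with key 'n' returns int value 86

int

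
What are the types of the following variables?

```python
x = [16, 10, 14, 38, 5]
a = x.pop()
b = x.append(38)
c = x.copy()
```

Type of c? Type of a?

list.copy() returns list; list.pop() returns the element (int)

list, int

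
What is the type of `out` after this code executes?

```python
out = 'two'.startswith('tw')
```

str.startswith() returns bool

bool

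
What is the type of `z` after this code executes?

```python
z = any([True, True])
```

any() returns bool

bool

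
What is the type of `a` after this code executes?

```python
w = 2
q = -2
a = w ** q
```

int ** negative int returns float

float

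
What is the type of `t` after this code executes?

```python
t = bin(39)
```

bin() returns str representation

str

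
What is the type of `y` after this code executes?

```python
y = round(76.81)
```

round() with no ndigits arg returns int

int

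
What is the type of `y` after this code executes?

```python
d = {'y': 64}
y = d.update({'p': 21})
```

dict.update() returns None

NoneType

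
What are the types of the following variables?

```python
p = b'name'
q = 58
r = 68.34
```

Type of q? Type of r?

q is int; r is float

int, float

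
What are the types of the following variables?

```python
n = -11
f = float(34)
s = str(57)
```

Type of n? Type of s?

n is int; s is str

int, str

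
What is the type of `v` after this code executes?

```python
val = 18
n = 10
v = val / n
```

int / int always returns float in Python 3 (18 / 10 = 1.8)

float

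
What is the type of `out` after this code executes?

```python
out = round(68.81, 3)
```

round() with ndigits arg returns float

float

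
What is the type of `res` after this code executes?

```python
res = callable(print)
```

callable() returns bool

bool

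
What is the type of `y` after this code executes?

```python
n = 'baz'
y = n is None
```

'is' comparison returns bool

bool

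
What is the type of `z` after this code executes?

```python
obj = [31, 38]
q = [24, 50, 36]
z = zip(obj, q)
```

zip() returns a zip iterator object

zip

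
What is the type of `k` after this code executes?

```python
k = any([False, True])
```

any() returns bool

bool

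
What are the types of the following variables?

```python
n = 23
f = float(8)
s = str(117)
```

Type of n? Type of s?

n is int; s is str

int, str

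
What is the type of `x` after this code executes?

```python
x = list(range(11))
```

list(range(...)) returns list

list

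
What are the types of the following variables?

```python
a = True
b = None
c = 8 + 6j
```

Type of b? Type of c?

b is NoneType; c is complex

NoneType, complex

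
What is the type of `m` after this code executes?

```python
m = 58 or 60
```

'or' returns the first truthy value (58, which is int)

int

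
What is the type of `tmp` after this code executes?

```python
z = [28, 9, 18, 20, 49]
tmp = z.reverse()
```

list.reverse() returns None

NoneType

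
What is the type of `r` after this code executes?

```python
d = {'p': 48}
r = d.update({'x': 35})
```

dict.update() returns None

NoneType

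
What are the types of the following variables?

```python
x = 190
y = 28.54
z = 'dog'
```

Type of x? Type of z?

x is int; z is str

int, str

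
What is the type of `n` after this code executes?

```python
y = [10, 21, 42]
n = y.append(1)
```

list.append() returns None (mutates in place)

NoneType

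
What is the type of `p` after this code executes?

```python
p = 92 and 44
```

'and' returns the last value when all truthy (44, which is int)

int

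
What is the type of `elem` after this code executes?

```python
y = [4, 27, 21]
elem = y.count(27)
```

list.count() returns int

int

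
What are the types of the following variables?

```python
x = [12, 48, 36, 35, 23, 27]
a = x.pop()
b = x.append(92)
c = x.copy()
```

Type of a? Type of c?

list.pop() returns the element (int); list.copy() returns list

int, list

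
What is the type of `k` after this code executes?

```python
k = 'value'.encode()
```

str.encode() returns bytes

bytes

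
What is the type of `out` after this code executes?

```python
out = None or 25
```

'or' with None returns the other value (25, int)

int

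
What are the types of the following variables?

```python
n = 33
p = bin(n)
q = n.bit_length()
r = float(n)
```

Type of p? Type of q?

bin() returns str; int.bit_length() returns int

str, int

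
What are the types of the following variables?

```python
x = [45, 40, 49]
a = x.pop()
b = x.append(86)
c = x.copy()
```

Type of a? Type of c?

list.pop() returns the element (int); list.copy() returns list

int, list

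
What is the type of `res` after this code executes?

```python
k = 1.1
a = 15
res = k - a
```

float - int returns float (1.1 - 15 = -13.9)

float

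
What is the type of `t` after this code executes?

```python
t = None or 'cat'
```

'or' with None returns the other value ('cat', str)

str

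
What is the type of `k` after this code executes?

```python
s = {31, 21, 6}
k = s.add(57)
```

set.add() returns None (mutates in place)

NoneType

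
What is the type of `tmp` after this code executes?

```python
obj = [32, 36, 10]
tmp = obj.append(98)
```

list.append() returns None (mutates in place)

NoneType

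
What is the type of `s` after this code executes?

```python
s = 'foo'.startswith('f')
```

str.startswith() returns bool

bool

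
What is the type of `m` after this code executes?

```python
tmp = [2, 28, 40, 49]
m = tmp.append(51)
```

list.append() returns None (mutates in place)

NoneType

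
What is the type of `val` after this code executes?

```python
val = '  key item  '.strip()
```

str.strip() returns str

str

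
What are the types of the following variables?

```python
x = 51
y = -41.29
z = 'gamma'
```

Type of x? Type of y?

x is int; y is float

int, float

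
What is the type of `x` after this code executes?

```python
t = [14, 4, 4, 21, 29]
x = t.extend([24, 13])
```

list.extend() returns None

NoneType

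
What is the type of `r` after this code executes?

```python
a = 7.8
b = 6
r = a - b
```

float - int returns float (7.8 - 6 = 1.8)

float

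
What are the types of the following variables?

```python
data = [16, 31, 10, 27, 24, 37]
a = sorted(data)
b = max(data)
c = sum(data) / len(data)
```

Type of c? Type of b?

int / int returns float; max of ints returns int

float, int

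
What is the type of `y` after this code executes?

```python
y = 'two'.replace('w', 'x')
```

str.replace() returns str

str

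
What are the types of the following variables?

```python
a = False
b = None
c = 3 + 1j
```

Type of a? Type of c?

a is bool; c is complex

bool, complex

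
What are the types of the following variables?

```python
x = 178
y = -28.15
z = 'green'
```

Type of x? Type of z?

x is int; z is str

int, str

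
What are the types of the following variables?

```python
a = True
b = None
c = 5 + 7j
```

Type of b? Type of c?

b is NoneType; c is complex

NoneType, complex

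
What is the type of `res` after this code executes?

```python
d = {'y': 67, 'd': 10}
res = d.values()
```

.values() returns a dict_values view object

dict_values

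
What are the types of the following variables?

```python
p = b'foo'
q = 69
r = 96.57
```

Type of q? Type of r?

q is int; r is float

int, float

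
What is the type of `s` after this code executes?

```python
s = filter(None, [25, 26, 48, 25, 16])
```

filter() returns a filter iterator object

filter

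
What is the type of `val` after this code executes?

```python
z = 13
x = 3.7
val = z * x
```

int * float returns float (13 * 3.7 = 48.1)

float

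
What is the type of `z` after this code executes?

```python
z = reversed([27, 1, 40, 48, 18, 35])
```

reversed() on a list returns a list_reverseiterator

list_reverseiterator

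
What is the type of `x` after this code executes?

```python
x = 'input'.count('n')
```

str.count() returns int

int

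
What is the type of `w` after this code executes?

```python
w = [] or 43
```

'or' returns first truthy value (43, which is int)

int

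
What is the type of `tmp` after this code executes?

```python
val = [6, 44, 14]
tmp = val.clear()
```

list.clear() returns None

NoneType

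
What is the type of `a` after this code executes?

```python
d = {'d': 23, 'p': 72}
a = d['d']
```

Accessing dict[str, int] with key 'd' returns int value 23

int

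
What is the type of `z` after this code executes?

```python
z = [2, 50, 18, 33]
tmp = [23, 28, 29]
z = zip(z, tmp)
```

zip() returns a zip iterator object

zip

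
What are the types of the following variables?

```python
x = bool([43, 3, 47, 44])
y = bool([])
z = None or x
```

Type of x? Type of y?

bool() returns bool; bool() returns bool

bool, bool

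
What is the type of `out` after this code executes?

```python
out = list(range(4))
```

list(range(...)) returns list

list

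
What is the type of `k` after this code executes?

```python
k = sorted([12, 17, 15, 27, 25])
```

sorted() always returns list

list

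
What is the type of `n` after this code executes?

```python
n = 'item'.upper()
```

str.upper() returns str

str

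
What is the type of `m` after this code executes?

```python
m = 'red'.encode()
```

str.encode() returns bytes

bytes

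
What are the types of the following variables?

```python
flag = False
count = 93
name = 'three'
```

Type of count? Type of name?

count is int; name is str

int, str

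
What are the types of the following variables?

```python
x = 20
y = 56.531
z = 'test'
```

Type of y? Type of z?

y is float; z is str

float, str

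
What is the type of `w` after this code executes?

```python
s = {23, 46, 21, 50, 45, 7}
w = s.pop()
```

Popping from a set of ints returns int

int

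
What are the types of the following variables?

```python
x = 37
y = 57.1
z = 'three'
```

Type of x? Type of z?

x is int; z is str

int, str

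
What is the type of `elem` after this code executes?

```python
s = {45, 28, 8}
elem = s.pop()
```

Popping from a set of ints returns int

int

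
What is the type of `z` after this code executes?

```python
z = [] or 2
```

'or' returns first truthy value (2, which is int)

int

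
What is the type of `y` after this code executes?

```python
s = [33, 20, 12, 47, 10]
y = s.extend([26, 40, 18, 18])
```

list.extend() returns None

NoneType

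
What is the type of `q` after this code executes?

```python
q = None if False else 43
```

Ternary: condition is False, else branch (43) taken → int

int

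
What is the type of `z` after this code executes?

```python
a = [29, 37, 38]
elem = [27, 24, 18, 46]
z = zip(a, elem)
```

zip() returns a zip iterator object

zip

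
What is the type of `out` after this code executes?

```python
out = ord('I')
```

ord() returns int (Unicode code point)

int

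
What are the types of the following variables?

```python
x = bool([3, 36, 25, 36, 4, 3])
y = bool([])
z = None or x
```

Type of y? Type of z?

bool() returns bool; None or <bool> returns the bool

bool, bool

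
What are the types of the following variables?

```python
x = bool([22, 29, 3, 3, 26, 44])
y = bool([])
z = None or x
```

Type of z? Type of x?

None or <bool> returns the bool; bool() returns bool

bool, bool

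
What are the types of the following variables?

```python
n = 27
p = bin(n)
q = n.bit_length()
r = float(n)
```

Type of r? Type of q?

float() returns float; int.bit_length() returns int

float, int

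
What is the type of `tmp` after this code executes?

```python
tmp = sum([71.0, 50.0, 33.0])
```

sum() of floats returns float

float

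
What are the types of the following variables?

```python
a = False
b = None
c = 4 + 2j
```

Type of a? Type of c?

a is bool; c is complex

bool, complex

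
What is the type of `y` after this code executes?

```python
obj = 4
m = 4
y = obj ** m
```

int ** positive int returns int (4 ** 4 = 256)

int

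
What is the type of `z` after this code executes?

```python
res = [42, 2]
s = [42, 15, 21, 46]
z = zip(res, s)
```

zip() returns a zip iterator object

zip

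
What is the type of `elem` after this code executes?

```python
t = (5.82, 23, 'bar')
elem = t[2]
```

Index 2 of tuple is 'bar' which is str

str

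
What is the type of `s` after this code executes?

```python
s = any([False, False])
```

any() returns bool

bool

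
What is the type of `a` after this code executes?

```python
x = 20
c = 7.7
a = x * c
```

int * float returns float (20 * 7.7 = 154.0)

float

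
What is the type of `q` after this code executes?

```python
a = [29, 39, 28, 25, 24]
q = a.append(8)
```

list.append() returns None (mutates in place)

NoneType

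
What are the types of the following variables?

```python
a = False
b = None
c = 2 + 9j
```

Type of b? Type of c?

b is NoneType; c is complex

NoneType, complex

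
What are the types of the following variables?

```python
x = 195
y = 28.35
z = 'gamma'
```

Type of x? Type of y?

x is int; y is float

int, float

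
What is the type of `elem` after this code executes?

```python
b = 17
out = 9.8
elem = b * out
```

int * float returns float (17 * 9.8 = 166.6)

float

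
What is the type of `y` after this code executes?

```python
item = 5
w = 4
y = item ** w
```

int ** positive int returns int (5 ** 4 = 625)

int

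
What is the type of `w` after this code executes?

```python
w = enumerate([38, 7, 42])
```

enumerate() returns an enumerate iterator object

enumerate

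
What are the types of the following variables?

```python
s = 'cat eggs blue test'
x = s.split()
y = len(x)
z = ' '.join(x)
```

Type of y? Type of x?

len() returns int; str.split() returns list

int, list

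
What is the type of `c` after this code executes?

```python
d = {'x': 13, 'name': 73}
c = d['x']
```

Accessing dict[str, int] with key 'x' returns int value 13

int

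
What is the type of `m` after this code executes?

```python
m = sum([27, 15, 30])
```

sum() of ints returns int

int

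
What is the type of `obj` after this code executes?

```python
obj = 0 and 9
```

'and' returns the first falsy value (0, which is int)

int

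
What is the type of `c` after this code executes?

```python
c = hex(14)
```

hex() returns str representation

str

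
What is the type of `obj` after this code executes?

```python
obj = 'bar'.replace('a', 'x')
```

str.replace() returns str

str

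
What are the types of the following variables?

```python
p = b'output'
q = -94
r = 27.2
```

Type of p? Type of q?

p is bytes; q is int

bytes, int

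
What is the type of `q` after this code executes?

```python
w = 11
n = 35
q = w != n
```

Comparison operators return bool

bool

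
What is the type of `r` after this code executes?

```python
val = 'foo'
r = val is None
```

'is' comparison returns bool

bool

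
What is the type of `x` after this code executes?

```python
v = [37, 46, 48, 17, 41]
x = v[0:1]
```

Slicing a list always returns a list

list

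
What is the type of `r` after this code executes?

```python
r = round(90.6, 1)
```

round() with ndigits arg returns float

float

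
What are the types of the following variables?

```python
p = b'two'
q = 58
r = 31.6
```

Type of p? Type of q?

p is bytes; q is int

bytes, int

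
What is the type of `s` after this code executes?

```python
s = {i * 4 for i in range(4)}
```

A set comprehension {expr for x in iterable} produces a set

set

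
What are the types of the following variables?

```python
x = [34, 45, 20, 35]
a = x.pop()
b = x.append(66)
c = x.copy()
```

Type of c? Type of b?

list.copy() returns list; list.append() returns None

list, NoneType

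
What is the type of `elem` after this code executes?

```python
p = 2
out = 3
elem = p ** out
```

int ** positive int returns int (2 ** 3 = 8)

int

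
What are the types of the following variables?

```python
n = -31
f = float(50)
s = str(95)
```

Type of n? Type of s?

n is int; s is str

int, str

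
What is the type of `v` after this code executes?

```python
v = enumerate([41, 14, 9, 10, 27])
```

enumerate() returns an enumerate iterator object

enumerate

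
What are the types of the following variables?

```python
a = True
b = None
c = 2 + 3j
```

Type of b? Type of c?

b is NoneType; c is complex

NoneType, complex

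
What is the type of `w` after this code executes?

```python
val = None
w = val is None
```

'is' comparison returns bool

bool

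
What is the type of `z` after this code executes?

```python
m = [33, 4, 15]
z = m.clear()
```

list.clear() returns None

NoneType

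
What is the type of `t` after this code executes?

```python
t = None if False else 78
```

Ternary: condition is False, else branch (78) taken → int

int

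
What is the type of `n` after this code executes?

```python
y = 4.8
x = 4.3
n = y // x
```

float // float returns float (floor division preserves float type)

float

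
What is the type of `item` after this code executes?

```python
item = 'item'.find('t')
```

str.find() returns int (index, or -1)

int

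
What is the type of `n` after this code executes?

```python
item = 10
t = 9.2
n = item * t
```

int * float returns float (10 * 9.2 = 92.0)

float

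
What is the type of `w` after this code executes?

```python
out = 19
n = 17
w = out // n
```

int // int returns int (19 // 17 = 1)

int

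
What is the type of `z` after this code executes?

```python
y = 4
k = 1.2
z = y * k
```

int * float returns float (4 * 1.2 = 4.8)

float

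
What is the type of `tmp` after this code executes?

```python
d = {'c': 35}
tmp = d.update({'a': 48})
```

dict.update() returns None

NoneType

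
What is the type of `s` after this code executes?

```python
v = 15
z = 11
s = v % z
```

int % int returns int (15 % 11 = 4)

int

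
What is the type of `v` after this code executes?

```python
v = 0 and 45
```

'and' returns the first falsy value (0, which is int)

int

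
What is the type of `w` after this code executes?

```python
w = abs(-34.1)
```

abs() of float returns float

float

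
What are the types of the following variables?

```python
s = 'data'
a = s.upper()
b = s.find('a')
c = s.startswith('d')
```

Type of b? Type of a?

str.find() returns int; str.upper() returns str

int, str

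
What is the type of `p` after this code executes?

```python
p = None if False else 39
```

Ternary: condition is False, else branch (39) taken → int

int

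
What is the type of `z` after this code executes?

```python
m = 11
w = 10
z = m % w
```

int % int returns int (11 % 10 = 1)

int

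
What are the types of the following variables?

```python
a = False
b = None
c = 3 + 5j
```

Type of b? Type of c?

b is NoneType; c is complex

NoneType, complex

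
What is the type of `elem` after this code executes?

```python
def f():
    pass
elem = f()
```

A function with no return statement returns None

NoneType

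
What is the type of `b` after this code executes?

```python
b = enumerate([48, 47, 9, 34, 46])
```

enumerate() returns an enumerate iterator object

enumerate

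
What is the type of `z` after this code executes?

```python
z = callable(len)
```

callable() returns bool

bool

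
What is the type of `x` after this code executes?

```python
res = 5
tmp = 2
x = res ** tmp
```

int ** positive int returns int (5 ** 2 = 25)

int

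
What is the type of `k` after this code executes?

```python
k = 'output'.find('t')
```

str.find() returns int (index, or -1)

int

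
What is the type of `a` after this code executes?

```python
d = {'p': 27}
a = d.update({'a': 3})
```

dict.update() returns None

NoneType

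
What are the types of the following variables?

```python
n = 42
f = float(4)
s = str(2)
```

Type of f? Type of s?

f is float; s is str

float, str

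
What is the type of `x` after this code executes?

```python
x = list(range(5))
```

list(range(...)) returns list

list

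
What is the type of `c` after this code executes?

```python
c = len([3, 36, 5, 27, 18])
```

len() always returns int

int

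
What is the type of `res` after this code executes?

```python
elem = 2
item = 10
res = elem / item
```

int / int always returns float in Python 3 (2 / 10 = 0.2)

float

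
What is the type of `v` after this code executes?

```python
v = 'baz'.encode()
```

str.encode() returns bytes

bytes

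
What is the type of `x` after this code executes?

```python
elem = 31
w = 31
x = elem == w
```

Equality comparison returns bool

bool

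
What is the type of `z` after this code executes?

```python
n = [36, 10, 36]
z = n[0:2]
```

Slicing a list always returns a list

list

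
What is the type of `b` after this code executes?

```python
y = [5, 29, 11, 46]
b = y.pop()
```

list.pop() returns the popped element (int here)

int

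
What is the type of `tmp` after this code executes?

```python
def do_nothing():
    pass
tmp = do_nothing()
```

A function with no return statement returns None

NoneType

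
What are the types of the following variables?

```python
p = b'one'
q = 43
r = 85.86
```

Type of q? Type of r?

q is int; r is float

int, float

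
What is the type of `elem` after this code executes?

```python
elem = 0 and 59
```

'and' returns the first falsy value (0, which is int)

int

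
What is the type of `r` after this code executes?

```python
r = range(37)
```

range() returns a range object

range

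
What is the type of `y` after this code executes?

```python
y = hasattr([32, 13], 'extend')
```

hasattr() returns bool

bool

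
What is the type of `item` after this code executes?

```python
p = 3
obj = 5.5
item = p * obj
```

int * float returns float (3 * 5.5 = 16.5)

float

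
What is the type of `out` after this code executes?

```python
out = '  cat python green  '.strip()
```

str.strip() returns str

str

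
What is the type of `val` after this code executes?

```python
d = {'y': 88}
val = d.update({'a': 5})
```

dict.update() returns None

NoneType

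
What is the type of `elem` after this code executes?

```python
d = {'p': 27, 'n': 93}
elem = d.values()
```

.values() returns a dict_values view object

dict_values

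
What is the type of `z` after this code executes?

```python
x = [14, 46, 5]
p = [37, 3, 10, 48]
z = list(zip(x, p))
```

list(zip(...)) returns a list of tuples

list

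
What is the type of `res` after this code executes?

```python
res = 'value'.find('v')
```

str.find() returns int (index, or -1)

int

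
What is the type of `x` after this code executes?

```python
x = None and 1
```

'and' returns first falsy value (None)

NoneType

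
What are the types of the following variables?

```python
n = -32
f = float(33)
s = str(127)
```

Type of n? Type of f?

n is int; f is float

int, float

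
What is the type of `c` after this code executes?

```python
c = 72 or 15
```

'or' returns the first truthy value (72, which is int)

int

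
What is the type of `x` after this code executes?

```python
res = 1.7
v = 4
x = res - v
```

float - int returns float (1.7 - 4 = -2.3)

float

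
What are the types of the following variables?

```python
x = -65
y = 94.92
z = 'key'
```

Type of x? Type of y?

x is int; y is float

int, float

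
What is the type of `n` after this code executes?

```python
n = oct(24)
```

oct() returns str representation

str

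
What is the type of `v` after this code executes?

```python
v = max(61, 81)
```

max() of ints returns int

int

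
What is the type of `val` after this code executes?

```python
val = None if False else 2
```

Ternary: condition is False, else branch (2) taken → int

int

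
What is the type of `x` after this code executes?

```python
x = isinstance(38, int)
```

isinstance() returns bool

bool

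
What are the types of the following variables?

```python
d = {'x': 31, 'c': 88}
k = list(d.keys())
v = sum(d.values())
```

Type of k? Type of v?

list(...) returns list; sum of int values returns int

list, int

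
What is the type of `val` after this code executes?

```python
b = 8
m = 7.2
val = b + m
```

int + float returns float (8 + 7.2 = 15.2)

float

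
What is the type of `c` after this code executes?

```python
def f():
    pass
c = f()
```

A function with no return statement returns None

NoneType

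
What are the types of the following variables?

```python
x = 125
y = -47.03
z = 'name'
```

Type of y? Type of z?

y is float; z is str

float, str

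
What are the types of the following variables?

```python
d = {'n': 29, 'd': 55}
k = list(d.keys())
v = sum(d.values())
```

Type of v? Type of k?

sum of int values returns int; list(...) returns list

int, list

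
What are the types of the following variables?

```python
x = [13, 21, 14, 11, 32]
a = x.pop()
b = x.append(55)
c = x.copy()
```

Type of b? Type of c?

list.append() returns None; list.copy() returns list

NoneType, list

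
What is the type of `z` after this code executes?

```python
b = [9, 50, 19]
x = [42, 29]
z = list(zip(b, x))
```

list(zip(...)) returns a list of tuples

list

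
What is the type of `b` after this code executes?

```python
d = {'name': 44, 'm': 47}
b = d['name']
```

Accessing dict[str, int] with key 'name' returns int value 44

int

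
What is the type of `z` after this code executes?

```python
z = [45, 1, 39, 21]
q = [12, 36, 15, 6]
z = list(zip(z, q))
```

list(zip(...)) returns a list of tuples

list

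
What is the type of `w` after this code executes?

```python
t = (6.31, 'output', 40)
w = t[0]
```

Index 0 of tuple is 6.31 which is float

float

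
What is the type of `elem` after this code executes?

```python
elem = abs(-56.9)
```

abs() of float returns float

float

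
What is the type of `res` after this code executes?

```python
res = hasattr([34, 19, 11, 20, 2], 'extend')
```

hasattr() returns bool

bool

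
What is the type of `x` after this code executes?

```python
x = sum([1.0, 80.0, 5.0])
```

sum() of floats returns float

float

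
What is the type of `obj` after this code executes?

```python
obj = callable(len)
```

callable() returns bool

bool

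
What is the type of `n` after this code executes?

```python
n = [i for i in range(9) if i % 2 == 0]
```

A list comprehension [...] produces a list

list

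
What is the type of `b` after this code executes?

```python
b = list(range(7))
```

list(range(...)) returns list

list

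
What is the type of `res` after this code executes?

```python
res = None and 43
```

'and' returns first falsy value (None)

NoneType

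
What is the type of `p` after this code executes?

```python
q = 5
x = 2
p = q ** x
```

int ** positive int returns int (5 ** 2 = 25)

int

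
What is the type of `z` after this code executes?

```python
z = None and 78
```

'and' returns first falsy value (None)

NoneType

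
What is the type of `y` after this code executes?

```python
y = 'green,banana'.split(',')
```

str.split() returns list

list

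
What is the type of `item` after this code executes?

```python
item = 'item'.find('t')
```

str.find() returns int (index, or -1)

int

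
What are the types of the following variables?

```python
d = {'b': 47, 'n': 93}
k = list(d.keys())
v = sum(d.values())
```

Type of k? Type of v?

list(...) returns list; sum of int values returns int

list, int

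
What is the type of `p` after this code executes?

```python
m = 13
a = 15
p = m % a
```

int % int returns int (13 % 15 = 13)

int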